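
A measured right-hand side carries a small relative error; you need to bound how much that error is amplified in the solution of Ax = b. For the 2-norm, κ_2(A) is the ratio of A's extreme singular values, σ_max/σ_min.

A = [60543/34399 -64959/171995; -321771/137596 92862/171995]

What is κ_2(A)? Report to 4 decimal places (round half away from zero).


M = AᵀA = [162183854025/18932659216 -4561154955/2366582402; -4561154955/2366582402 513720909/1183291201]. tr(M)=101370249/11262736, det(M)=50625/11262736
solving λ² − 101370249/11262736·λ + 50625/11262736 = 0 gives λ = 9, 5625/11262736
σ_max=√9=3, σ_min=√(5625/11262736)=(75/3356) → κ = 134.2400

134.2400


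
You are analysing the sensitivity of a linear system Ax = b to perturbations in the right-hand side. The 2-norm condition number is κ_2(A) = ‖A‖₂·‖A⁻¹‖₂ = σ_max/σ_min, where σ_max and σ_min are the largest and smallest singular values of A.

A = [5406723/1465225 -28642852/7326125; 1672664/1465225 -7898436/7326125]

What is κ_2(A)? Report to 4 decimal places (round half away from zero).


64.6720

form AᵀA = [51248733529/3435014881 -268920633996/17175074405; -268920633996/17175074405 1412477219104/85875372025] with trace 3202967369/102111025 and determinant 960400/4084441
solving λ² − 3202967369/102111025·λ + 960400/4084441 = 0 gives λ = 784/25, 30625/4084441
so κ_2 = √((784/25) / (30625/4084441)) = 64.6720


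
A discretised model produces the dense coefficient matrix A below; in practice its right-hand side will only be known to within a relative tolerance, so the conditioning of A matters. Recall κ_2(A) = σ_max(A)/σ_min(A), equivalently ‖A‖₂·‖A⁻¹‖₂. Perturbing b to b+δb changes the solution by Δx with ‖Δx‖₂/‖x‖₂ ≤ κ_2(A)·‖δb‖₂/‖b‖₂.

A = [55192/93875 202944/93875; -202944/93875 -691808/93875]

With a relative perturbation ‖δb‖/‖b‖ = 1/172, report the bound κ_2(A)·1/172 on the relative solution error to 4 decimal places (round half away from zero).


1.0916

AᵀA = [353859392/70500125 1212793344/70500125; 1212793344/70500125 4158276608/70500125]; tr = 36097088/564001, det = 65536/564001
λ_max, λ_min = (36097088/564001 ± √1302851912601600/318097128001)/2 = 64, 1024/564001
κ_2(A) = √(λ_max/λ_min) = √(64 / (1024/564001)) = 187.7500
κ_2(A)·‖δb‖/‖b‖ = 1.0916


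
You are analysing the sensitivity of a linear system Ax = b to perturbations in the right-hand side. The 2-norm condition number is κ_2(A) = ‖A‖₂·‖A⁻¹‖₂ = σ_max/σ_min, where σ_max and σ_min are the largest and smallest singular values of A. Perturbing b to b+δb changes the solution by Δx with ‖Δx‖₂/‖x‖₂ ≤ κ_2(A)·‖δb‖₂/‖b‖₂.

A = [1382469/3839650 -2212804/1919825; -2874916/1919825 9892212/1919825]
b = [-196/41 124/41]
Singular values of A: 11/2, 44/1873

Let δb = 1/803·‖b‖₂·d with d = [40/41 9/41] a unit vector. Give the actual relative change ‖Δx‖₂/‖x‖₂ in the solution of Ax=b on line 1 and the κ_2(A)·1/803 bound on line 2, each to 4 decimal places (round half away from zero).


largest singular value 11/2, smallest 44/1873
κ_2(A) = (11/2) / (44/1873) = 234.1250
bound on ‖Δx‖/‖x‖: κ·ε = 234.1250·1/803 = 0.2916
solve Ax = b  →  x = [-163.6655 -46.9782]
‖b‖ = 5.6569, ‖x‖ = 170.2743
re-solving with b+δb shifts x by Δx of norm 0.2999
relative error = 0.0018
realised/bound (from unrounded values) ≈ 0.0060

0.0018
0.2916


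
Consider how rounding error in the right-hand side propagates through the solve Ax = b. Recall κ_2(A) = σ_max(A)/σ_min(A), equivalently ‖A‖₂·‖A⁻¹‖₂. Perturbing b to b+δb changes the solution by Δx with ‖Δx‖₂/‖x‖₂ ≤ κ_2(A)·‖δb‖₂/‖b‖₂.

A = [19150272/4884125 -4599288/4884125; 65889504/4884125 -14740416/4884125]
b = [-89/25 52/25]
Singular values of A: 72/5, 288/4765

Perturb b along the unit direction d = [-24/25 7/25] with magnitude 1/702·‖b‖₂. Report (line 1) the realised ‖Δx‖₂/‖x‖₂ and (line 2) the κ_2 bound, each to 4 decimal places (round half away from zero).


0.0015
0.3394

σ_max = 72/5, σ_min = 288/4765
condition number: (72/5) ÷ (288/4765) = 238.2500
bound on ‖Δx‖/‖x‖: κ·ε = 238.2500·1/702 = 0.3394
solve Ax = b  →  x = [14.5952 64.5512]
‖b‖ = 4.1231, ‖x‖ = 66.1806
δb = ε·‖b‖·d = [-0.0056 0.0016]; solving A·Δx = δb gives ‖Δx‖ = 0.0972
realised ‖Δx‖/‖x‖ = 0.0015
tightness: 0.0015 against a bound of 0.3394 (unrounded ratio ≈ 0.0043)


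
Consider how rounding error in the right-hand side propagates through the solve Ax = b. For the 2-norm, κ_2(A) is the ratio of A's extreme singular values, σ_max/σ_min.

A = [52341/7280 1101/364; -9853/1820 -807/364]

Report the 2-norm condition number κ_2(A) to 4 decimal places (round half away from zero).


form AᵀA = [171715441/2119936 17886585/529984; 17886585/529984 931725/66248] with trace 1192489/12544 and determinant 38025/200704
char-poly roots: 1521/16 and 25/12544
so κ_2 = √((1521/16) / (25/12544)) = 218.4000

218.4000


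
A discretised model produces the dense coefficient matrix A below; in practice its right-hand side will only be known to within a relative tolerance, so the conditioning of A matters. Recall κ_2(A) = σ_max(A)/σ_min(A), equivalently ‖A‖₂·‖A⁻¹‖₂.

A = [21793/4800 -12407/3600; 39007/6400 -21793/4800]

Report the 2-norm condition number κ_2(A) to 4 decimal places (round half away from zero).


230.4000

AᵀA = [851714881/14745600 -479075519/11059200; -479075519/11059200 269494081/8294400]; tr = 479093569/5308416, det = 3258025/21233664
eigenvalues of AᵀA: λ = (tr ± √(tr²−4·det))/2 = 361/4, 9025/5308416
σ_max=√(361/4)=(19/2), σ_min=√(9025/5308416)=(95/2304) → κ = 230.4000


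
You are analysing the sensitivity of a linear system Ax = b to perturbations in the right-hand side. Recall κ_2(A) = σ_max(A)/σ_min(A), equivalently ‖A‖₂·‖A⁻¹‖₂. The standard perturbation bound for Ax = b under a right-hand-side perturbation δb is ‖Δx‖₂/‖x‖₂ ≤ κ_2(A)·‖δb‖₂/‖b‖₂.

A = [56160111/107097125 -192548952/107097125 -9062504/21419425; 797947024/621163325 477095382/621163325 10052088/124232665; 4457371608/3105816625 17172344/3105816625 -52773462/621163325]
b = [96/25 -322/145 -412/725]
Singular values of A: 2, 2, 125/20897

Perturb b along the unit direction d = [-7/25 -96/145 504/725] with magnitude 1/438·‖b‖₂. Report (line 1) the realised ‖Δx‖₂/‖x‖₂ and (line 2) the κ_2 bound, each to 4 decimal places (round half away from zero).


0.7634
0.7634

σ_max = 2, σ_min = 125/20897
κ = σ_max/σ_min = 2/(125/20897) = 334.3520
worst-case relative error ≤ 334.3520 × 1/438 = 0.7634
solve Ax = b  →  x = [-0.4137 -2.1532 -0.4390]
‖b‖ = 4.4721, ‖x‖ = 2.2361
with δb = [-0.0029 -0.0068 0.0071], A·Δx = δb → ‖Δx‖ = 1.7069
dividing the unrounded norms, ‖Δx‖/‖x‖ = 0.7634
realised/bound = 1 exactly: the bound is attained for this b and d


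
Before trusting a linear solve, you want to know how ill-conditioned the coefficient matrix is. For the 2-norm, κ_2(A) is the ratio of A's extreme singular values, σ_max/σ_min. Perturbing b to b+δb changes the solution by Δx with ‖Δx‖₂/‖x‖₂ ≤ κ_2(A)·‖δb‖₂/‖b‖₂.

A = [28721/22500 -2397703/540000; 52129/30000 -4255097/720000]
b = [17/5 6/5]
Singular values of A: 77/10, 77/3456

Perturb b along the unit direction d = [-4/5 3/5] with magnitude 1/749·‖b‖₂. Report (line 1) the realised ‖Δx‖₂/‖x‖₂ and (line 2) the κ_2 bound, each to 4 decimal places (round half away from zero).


0.0024
0.4614

from the listed singular values, σ₁ = 77/10, σ_n = 77/3456
κ = σ_max/σ_min = (77/10)/(77/3456) = 345.6000
perturbation bound = 345.6000·1/749 = 0.4614
solve Ax = b  →  x = [-86.0665 -25.5086]
2-norm of b is 3.6056; of x, 89.7671
δb = ε·‖b‖·d = [-0.0039 0.0029]; solving A·Δx = δb gives ‖Δx‖ = 0.2161
dividing the unrounded norms, ‖Δx‖/‖x‖ = 0.0024
so the bound overstates the realised error by a factor of ≈ 191.7062 (computed from the unrounded values)


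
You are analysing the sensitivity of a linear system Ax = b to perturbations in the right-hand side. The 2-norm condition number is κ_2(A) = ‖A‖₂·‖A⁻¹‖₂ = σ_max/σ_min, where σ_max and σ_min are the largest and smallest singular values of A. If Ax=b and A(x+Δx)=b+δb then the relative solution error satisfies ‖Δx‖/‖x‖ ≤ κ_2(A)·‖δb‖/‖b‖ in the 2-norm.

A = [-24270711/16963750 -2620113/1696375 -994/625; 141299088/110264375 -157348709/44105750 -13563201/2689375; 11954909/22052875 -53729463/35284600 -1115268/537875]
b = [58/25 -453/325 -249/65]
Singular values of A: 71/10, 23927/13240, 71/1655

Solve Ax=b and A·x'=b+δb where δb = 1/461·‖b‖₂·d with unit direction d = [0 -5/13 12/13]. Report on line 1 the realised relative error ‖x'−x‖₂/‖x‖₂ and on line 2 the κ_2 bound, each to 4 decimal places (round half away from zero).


from the listed singular values, σ₁ = 71/10, σ_n = 71/1655
κ = σ_max/σ_min = (71/10)/(71/1655) = 165.5000
perturbation bound = 165.5000·1/461 = 0.3590
solve Ax = b  →  x = [-13.9370 54.3797 -41.7324]
‖b‖ = 4.6904, ‖x‖ = 69.9498
with δb = [0.0000 -0.0039 0.0094], A·Δx = δb → ‖Δx‖ = 0.2372
realised ‖Δx‖/‖x‖ = 0.0034
tightness: 0.0034 against a bound of 0.3590 (unrounded ratio ≈ 0.0094)

0.0034
0.3590


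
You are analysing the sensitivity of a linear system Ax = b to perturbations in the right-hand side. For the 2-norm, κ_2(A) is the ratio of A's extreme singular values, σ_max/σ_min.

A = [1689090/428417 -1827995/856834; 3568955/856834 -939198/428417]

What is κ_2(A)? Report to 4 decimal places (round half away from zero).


AᵀA = [28715267425/872966116 -3828539520/218241529; -3828539520/218241529 8168772001/872966116]; tr = 63813217/1510322, det = 714025/12082576
solving λ² − 63813217/1510322·λ + 714025/12082576 = 0 gives λ = 169/4, 4225/3020644
σ_max=√(169/4)=(13/2), σ_min=√(4225/3020644)=(65/1738) → κ = 173.8000

173.8000


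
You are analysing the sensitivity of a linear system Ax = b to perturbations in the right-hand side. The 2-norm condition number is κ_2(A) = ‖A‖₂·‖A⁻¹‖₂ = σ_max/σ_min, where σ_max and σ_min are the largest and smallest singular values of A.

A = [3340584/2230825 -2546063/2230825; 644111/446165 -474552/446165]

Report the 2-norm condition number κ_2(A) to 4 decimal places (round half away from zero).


M = AᵀA = [25602230641/5917455625 -19199692512/5917455625; -19199692512/5917455625 14402410009/5917455625]. tr(M)=1600185626/236698225, det(M)=28561/9467929
char-poly roots: 169/25 and 4225/9467929
κ = σ_max/σ_min = (13/5)/(65/3077) = 123.0800

123.0800


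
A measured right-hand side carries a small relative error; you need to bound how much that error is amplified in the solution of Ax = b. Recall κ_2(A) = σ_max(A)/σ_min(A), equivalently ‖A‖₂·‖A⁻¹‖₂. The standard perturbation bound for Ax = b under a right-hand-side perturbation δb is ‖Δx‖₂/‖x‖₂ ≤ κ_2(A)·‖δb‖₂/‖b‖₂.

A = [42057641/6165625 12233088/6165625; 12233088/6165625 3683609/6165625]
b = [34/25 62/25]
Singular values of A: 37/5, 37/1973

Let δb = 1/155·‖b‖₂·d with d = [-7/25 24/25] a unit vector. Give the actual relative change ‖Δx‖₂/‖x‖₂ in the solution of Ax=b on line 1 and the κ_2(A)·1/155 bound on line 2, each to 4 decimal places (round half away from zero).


from the listed singular values, σ₁ = 37/5, σ_n = 37/1973
condition number: (37/5) ÷ (37/1973) = 394.6000
worst-case relative error ≤ 394.6000 × 1/155 = 2.5458
solve Ax = b  →  x = [-29.6022 102.4584]
2-norm of b is 2.8284; of x, 106.6490
with δb = [-0.0051 0.0175], A·Δx = δb → ‖Δx‖ = 0.9731
relative error = 0.0091
tightness: 0.0091 against a bound of 2.5458 (unrounded ratio ≈ 0.0036)

0.0091
2.5458


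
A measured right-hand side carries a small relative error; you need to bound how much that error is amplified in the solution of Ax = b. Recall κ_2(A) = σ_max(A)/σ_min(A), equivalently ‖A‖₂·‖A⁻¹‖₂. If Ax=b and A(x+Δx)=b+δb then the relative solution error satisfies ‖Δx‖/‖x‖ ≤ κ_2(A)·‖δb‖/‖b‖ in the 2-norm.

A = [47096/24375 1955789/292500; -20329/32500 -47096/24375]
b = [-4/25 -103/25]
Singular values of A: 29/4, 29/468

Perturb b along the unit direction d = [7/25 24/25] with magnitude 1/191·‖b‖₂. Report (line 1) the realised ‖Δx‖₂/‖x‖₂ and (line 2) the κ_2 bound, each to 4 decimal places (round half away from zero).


largest singular value 29/4, smallest 29/468
condition number: (29/4) ÷ (29/468) = 117.0000
κ_2(A)·‖δb‖/‖b‖ = 0.6126
solve Ax = b  →  x = [62.0083 -17.9421]
‖b‖ = 4.1231, ‖x‖ = 64.5519
Δx = A⁻¹·δb where δb = 1/191·4.1231·d; ‖Δx‖ = 0.3484
relative error = 0.0054
so the bound overstates the realised error by a factor of ≈ 113.5069 (computed from the unrounded values)

0.0054
0.6126


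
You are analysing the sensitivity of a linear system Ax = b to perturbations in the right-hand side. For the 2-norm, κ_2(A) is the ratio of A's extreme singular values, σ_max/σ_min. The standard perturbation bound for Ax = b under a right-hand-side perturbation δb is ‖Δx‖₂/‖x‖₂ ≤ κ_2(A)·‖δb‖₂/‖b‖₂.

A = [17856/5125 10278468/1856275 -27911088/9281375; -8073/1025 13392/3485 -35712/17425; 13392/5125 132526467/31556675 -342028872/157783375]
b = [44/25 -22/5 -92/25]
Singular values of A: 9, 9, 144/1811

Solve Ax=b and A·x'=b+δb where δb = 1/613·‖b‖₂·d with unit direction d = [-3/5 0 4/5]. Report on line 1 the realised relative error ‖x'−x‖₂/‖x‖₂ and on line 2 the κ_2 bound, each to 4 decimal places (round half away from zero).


0.0024
0.1846

from the listed singular values, σ₁ = 9, σ_n = 144/1811
κ_2(A) = 9 / (144/1811) = 113.1875
bound on ‖Δx‖/‖x‖: κ·ε = 113.1875·1/613 = 0.1846
solve Ax = b  →  x = [0.3848 -23.9506 -44.2393]
‖b‖₂ = 6.0000 and ‖x‖₂ = 50.3080
δb = ε·‖b‖·d = [-0.0059 0.0000 0.0078]; solving A·Δx = δb gives ‖Δx‖ = 0.1231
dividing the unrounded norms, ‖Δx‖/‖x‖ = 0.0024
realised/bound (from unrounded values) ≈ 0.0133


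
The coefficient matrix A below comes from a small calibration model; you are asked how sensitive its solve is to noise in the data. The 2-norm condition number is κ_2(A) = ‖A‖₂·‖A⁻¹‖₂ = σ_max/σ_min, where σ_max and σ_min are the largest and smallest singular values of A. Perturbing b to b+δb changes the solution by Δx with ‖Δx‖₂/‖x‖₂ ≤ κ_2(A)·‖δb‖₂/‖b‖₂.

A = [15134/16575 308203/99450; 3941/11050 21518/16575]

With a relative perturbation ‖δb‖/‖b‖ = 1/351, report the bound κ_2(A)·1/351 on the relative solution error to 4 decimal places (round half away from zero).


0.4359

M = AᵀA = [6248137/6502500 16057888/4876875; 16057888/4876875 660698017/58522500]. tr(M)=573545/46818, det(M)=2401/374544
eigenvalues of AᵀA: λ = (tr ± √(tr²−4·det))/2 = 49/4, 49/93636
so κ_2 = √((49/4) / (49/93636)) = 153.0000
worst-case relative error ≤ 153.0000 × 1/351 = 0.4359


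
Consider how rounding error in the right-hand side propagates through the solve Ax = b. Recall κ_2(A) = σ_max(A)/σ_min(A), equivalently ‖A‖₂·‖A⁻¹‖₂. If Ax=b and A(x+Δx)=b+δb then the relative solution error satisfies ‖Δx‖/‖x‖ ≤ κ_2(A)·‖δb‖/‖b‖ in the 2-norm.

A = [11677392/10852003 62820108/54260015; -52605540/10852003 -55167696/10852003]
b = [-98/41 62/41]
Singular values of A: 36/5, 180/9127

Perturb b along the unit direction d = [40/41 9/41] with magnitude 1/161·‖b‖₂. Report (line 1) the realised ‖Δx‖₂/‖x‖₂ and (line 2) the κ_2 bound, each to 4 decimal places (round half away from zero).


from the listed singular values, σ₁ = 36/5, σ_n = 180/9127
κ_2(A) = (36/5) / (180/9127) = 365.0800
perturbation bound = 365.0800·1/161 = 2.2676
solve Ax = b  →  x = [73.2441 -70.1398]
‖b‖₂ = 2.8284 and ‖x‖₂ = 101.4115
δb = ε·‖b‖·d = [0.0171 0.0039]; solving A·Δx = δb gives ‖Δx‖ = 0.8908
dividing the unrounded norms, ‖Δx‖/‖x‖ = 0.0088
tightness: 0.0088 against a bound of 2.2676 (unrounded ratio ≈ 0.0039)

0.0088
2.2676


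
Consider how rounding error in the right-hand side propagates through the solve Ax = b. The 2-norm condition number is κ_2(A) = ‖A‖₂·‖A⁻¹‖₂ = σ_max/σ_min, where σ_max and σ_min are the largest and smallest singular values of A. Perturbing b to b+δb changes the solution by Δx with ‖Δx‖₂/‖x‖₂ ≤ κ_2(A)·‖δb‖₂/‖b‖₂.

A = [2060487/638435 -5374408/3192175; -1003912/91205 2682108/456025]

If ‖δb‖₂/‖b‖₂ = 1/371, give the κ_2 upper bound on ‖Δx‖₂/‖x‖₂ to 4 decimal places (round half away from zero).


M = AᵀA = [126187606025/959057057 -67299443640/959057057; -67299443640/959057057 35894185808/959057057]. tr(M)=9534223049/56415121, det(M)=11424400/56415121
λ_max, λ_min = (9534223049/56415121 ± √90898831112449446801/3182665877444641)/2 = 169, 67600/56415121
σ_max=√169=13, σ_min=√(67600/56415121)=(260/7511) → κ = 375.5500
worst-case relative error ≤ 375.5500 × 1/371 = 1.0123

1.0123


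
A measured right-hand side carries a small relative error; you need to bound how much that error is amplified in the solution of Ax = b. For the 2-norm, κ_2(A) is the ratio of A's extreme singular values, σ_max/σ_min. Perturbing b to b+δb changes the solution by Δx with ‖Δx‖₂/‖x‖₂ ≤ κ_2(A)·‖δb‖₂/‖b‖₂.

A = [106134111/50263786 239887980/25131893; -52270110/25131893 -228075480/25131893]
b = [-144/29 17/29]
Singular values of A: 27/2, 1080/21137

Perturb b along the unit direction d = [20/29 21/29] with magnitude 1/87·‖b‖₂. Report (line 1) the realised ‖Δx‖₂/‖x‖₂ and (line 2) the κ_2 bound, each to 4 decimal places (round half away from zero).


σ_max = 27/2, σ_min = 1080/21137
κ_2(A) = (27/2) / (1080/21137) = 264.2125
bound on ‖Δx‖/‖x‖: κ·ε = 264.2125·1/87 = 3.0369
solve Ax = b  →  x = [57.2168 -13.1775]
‖b‖ = 5.0000, ‖x‖ = 58.7146
with δb = [0.0396 0.0416], A·Δx = δb → ‖Δx‖ = 1.1248
dividing the unrounded norms, ‖Δx‖/‖x‖ = 0.0192
realised/bound (from unrounded values) ≈ 0.0063

0.0192
3.0369


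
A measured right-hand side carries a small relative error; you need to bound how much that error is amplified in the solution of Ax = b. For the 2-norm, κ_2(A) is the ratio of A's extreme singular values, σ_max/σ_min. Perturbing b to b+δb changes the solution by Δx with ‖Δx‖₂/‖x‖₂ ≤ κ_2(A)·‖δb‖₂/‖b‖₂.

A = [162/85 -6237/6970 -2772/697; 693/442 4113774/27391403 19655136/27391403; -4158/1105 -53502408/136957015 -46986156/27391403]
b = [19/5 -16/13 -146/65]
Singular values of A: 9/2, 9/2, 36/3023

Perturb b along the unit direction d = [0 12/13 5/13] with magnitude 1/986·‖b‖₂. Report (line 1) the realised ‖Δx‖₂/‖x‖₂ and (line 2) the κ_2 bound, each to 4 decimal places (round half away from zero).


largest singular value 9/2, smallest 36/3023
condition number: (9/2) ÷ (36/3023) = 377.8750
bound on ‖Δx‖/‖x‖: κ·ε = 377.8750·1/986 = 0.3832
solve Ax = b  →  x = [0.6797 163.7134 -37.4652]
‖b‖₂ = 4.5826 and ‖x‖₂ = 167.9469
Δx = A⁻¹·δb where δb = 1/986·4.5826·d; ‖Δx‖ = 0.3903
realised ‖Δx‖/‖x‖ = 0.0023
realised/bound (from unrounded values) ≈ 0.0061

0.0023
0.3832


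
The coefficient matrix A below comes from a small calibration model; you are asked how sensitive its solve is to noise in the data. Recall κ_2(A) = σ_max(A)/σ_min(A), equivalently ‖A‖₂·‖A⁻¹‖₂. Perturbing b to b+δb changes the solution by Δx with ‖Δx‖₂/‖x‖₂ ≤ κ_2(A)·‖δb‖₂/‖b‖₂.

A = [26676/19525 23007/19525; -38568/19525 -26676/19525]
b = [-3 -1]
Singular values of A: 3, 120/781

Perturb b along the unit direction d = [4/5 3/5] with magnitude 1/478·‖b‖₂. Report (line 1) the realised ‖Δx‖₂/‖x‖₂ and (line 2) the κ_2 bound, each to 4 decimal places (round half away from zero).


0.0022
0.0408

largest singular value 3, smallest 120/781
κ_2(A) = 3 / (120/781) = 19.5250
bound on ‖Δx‖/‖x‖: κ·ε = 19.5250·1/478 = 0.0408
solve Ax = b  →  x = [11.4483 -15.8200]
‖b‖ = 3.1623, ‖x‖ = 19.5278
δb = ε·‖b‖·d = [0.0053 0.0040]; solving A·Δx = δb gives ‖Δx‖ = 0.0431
relative error = 0.0022
realised/bound (from unrounded values) ≈ 0.0540


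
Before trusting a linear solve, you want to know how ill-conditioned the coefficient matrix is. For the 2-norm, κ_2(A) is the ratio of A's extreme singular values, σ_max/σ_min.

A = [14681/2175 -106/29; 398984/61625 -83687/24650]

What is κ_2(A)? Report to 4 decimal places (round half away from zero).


150.0000

M = AᵀA = [3555185569/40640625 -126399382/2709375; -126399382/2709375 17980409/722500]. tr(M)=63205309/562500, det(M)=7890481/14062500
λ_max, λ_min = (63205309/562500 ± √3994200942495481/316406250000)/2 = 2809/25, 2809/562500
κ_2(A) = √(λ_max/λ_min) = √((2809/25) / (2809/562500)) = 150.0000


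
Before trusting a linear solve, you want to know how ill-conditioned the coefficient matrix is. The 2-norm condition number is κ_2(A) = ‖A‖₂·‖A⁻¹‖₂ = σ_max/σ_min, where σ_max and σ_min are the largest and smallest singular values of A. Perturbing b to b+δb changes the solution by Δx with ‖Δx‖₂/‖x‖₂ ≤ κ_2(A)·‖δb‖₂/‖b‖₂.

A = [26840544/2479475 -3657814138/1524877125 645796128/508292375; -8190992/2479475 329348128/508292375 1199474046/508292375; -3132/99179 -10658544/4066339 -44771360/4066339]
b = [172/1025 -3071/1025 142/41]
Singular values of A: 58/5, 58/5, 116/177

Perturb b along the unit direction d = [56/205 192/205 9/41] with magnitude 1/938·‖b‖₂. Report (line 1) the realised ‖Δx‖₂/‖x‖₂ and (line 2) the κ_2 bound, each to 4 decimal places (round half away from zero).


largest singular value 58/5, smallest 116/177
condition number: (58/5) ÷ (116/177) = 17.7000
bound on ‖Δx‖/‖x‖: κ·ε = 17.7000·1/938 = 0.0189
solve Ax = b  →  x = [0.7540 2.8105 -0.9858]
‖b‖ = 4.5826, ‖x‖ = 3.0724
Δx = A⁻¹·δb where δb = 1/938·4.5826·d; ‖Δx‖ = 0.0075
relative error = 0.0024
so the bound overstates the realised error by a factor of ≈ 7.7771 (computed from the unrounded values)

0.0024
0.0189


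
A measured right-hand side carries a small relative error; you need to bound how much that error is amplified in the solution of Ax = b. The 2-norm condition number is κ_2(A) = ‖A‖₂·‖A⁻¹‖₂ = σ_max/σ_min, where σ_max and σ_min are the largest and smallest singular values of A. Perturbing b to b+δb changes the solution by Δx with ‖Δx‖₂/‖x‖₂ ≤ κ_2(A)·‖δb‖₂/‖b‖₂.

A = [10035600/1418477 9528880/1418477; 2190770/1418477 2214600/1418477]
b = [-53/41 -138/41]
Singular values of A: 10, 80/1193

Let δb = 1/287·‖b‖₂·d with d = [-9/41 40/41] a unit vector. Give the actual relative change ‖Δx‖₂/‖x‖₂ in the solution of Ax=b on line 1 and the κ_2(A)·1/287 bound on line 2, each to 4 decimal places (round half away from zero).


σ_max = 10, σ_min = 80/1193
κ_2(A) = 10 / (80/1193) = 149.1250
κ_2(A)·‖δb‖/‖b‖ = 0.5196
solve Ax = b  →  x = [30.7086 -32.5341]
‖b‖₂ = 3.6056 and ‖x‖₂ = 44.7379
δb = ε·‖b‖·d = [-0.0028 0.0123]; solving A·Δx = δb gives ‖Δx‖ = 0.1873
relative error = 0.0042
tightness: 0.0042 against a bound of 0.5196 (unrounded ratio ≈ 0.0081)

0.0042
0.5196


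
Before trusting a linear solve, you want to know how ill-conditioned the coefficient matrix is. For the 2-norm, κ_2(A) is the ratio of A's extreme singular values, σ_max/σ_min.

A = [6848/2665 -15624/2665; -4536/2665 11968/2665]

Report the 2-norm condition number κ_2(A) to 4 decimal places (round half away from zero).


41.0000

form AᵀA = [2698816/284089 -6451200/284089; -6451200/284089 15493696/284089] with trace 107648/1681 and determinant 4096/1681
λ_max, λ_min = (107648/1681 ± √11560550400/2825761)/2 = 64, 64/1681
so κ_2 = √(64 / (64/1681)) = 41.0000


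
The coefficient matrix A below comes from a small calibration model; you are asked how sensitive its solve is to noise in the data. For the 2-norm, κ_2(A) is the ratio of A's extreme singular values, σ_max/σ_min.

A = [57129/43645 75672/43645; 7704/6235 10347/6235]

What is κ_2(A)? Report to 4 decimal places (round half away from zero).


M = AᵀA = [293553/90601 391392/90601; 391392/90601 521865/90601]. tr(M)=815418/90601, det(M)=81/90601
char-poly roots: 9 and 9/90601
κ_2(A) = √(λ_max/λ_min) = √(9 / (9/90601)) = 301.0000

301.0000


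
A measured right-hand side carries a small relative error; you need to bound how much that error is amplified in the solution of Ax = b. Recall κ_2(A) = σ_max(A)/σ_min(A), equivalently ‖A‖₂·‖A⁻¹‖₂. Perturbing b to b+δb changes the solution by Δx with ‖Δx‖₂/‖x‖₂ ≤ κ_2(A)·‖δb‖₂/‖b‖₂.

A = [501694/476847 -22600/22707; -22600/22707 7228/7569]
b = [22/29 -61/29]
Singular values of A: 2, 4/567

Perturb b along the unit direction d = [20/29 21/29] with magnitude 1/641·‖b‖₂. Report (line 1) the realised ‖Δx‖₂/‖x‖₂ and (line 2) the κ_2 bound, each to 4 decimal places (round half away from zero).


0.0035
0.4423

σ_max = 2, σ_min = 4/567
κ = σ_max/σ_min = 2/(4/567) = 283.5000
κ_2(A)·‖δb‖/‖b‖ = 0.4423
solve Ax = b  →  x = [-97.0345 -103.3362]
‖b‖₂ = 2.2361 and ‖x‖₂ = 141.7535
re-solving with b+δb shifts x by Δx of norm 0.4945
realised ‖Δx‖/‖x‖ = 0.0035
realised/bound (from unrounded values) ≈ 0.0079


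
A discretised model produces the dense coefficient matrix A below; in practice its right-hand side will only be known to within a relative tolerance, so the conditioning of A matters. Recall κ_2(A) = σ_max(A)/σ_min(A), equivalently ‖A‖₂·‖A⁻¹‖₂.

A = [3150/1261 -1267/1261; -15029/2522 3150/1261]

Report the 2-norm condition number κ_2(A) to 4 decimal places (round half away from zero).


AᵀA = [20427757/489268 -2127825/122317; -2127825/122317 886753/122317]; tr = 1844213/37636, det = 2401/37636
eigenvalues of AᵀA: λ = (tr ± √(tr²−4·det))/2 = 49, 49/37636
so κ_2 = √(49 / (49/37636)) = 194.0000

194.0000


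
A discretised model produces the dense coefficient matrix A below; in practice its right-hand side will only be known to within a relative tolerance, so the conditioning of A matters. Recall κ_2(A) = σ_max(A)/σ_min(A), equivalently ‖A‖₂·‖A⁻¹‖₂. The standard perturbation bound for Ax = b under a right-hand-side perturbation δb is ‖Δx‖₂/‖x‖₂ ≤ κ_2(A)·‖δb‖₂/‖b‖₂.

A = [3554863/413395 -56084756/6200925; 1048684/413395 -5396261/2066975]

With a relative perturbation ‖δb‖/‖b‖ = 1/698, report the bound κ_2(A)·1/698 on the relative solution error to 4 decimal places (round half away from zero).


0.4901

form AᵀA = [549471563225/6835817041 -1730804333440/20507451123; -1730804333440/20507451123 5452122480961/61522353369] with trace 12363099346/73153809 and determinant 17850625/73153809
λ_max, λ_min = (12363099346/73153809 ± √152841002074218505216/5351479771208481)/2 = 169, 105625/73153809
κ = σ_max/σ_min = 13/(325/8553) = 342.1200
perturbation bound = 342.1200·1/698 = 0.4901


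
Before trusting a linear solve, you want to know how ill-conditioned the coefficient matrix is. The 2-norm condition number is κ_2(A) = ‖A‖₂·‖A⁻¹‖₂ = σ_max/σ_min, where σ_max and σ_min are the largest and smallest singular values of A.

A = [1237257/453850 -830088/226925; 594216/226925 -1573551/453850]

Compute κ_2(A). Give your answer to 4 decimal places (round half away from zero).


AᵀA = [3499614153/244922500 -1166504976/61230625; -1166504976/61230625 6221459097/244922500]; tr = 38884293/979690, det = 15752961/979690000
solving λ² − 38884293/979690·λ + 15752961/979690000 = 0 gives λ = 3969/100, 3969/9796900
σ_max=√(3969/100)=(63/10), σ_min=√(3969/9796900)=(63/3130) → κ = 313.0000

313.0000


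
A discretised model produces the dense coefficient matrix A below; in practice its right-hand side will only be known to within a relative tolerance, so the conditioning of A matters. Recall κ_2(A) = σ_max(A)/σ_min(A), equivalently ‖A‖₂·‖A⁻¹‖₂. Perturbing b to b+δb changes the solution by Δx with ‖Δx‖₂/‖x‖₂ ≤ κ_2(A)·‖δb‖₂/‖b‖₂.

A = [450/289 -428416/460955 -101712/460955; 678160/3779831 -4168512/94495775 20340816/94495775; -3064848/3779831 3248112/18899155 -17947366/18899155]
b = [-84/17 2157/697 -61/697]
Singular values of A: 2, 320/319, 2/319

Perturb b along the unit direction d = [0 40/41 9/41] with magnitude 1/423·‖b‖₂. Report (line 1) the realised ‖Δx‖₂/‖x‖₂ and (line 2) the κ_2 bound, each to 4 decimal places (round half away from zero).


largest singular value 2, smallest 2/319
condition number: 2 ÷ (2/319) = 319.0000
bound on ‖Δx‖/‖x‖: κ·ε = 319.0000·1/423 = 0.7541
solve Ax = b  →  x = [-226.9412 -403.5767 120.8251]
‖b‖₂ = 5.8310 and ‖x‖₂ = 478.5135
Δx = A⁻¹·δb where δb = 1/423·5.8310·d; ‖Δx‖ = 2.1987
realised ‖Δx‖/‖x‖ = 0.0046
so the bound overstates the realised error by a factor of ≈ 164.1288 (computed from the unrounded values)

0.0046
0.7541


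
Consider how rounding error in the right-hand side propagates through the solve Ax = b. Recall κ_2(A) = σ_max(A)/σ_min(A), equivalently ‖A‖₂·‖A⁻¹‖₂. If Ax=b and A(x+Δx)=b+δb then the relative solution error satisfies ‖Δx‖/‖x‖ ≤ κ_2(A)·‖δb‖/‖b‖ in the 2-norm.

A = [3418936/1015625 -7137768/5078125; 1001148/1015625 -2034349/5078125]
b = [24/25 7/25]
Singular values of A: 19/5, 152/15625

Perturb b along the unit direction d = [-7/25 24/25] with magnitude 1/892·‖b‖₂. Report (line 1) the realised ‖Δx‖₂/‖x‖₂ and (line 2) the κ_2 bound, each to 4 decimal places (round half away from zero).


0.4379
0.4379

σ_max = 19/5, σ_min = 152/15625
κ_2(A) = (19/5) / (152/15625) = 390.6250
worst-case relative error ≤ 390.6250 × 1/892 = 0.4379
solve Ax = b  →  x = [0.2429 -0.1012]
2-norm of b is 1.0000; of x, 0.2632
re-solving with b+δb shifts x by Δx of norm 0.1152
realised ‖Δx‖/‖x‖ = 0.4379
tightness: 0.4379 against a bound of 0.4379; the bound is attained (ratio 1)


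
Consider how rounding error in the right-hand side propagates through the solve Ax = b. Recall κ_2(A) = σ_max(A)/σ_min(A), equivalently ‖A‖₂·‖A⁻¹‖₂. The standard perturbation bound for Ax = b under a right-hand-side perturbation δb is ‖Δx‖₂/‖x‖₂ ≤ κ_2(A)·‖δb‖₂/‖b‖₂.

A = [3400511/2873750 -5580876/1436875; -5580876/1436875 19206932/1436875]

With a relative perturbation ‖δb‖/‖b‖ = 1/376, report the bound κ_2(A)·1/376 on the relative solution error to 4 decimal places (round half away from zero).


0.7643

M = AᵀA = [217837092433/13213502500 -186688673514/3303375625; -186688673514/3303375625 640083862048/3303375625]. tr(M)=4445076065/21141604, det(M)=2829124/5285401
char-poly roots: 841/4 and 13456/5285401
κ_2(A) = √(λ_max/λ_min) = √((841/4) / (13456/5285401)) = 287.3750
bound on ‖Δx‖/‖x‖: κ·ε = 287.3750·1/376 = 0.7643


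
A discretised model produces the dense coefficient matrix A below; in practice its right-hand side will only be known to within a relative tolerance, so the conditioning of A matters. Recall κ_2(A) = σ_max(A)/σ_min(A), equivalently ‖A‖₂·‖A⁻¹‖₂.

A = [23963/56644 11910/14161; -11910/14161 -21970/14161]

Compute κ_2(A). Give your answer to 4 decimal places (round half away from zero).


AᵀA = [9840121/11102224 2304585/1387778; 2304585/1387778 2161000/693889]; tr = 153689/38416, det = 25/9604
eigenvalues of AᵀA: λ = (tr ± √(tr²−4·det))/2 = 4, 25/38416
κ = σ_max/σ_min = 2/(5/196) = 78.4000

78.4000


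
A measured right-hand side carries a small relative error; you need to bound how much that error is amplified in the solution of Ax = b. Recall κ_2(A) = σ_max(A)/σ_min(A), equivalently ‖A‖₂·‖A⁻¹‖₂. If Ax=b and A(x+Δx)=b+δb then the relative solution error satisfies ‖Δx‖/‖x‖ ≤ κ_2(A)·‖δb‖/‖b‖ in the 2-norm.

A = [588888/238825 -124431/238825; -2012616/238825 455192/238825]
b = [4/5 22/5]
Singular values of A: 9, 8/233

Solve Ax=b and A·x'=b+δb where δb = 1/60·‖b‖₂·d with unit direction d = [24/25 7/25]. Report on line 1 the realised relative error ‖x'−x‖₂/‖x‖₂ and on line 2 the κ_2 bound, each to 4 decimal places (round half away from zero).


σ_max = 9, σ_min = 8/233
κ = σ_max/σ_min = 9/(8/233) = 262.1250
perturbation bound = 262.1250·1/60 = 4.3688
solve Ax = b  →  x = [12.3530 56.9268]
‖b‖₂ = 4.4721 and ‖x‖₂ = 58.2517
δb = ε·‖b‖·d = [0.0716 0.0209]; solving A·Δx = δb gives ‖Δx‖ = 2.1708
relative error = 0.0373
realised/bound (from unrounded values) ≈ 0.0085

0.0373
4.3688


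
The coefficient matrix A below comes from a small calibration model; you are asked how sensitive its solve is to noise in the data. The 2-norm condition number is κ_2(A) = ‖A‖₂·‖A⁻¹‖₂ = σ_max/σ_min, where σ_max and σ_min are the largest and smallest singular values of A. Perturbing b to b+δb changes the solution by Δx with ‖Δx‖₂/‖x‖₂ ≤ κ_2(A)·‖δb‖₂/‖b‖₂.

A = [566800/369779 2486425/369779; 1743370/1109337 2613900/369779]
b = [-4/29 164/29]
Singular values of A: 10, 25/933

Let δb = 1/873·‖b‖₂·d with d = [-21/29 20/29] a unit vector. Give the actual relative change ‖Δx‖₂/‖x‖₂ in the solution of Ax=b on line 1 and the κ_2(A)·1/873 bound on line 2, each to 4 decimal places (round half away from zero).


0.0016
0.4275

largest singular value 10, smallest 25/933
κ = σ_max/σ_min = 10/(25/933) = 373.2000
worst-case relative error ≤ 373.2000 × 1/873 = 0.4275
solve Ax = b  →  x = [-145.5512 33.1590]
2-norm of b is 5.6569; of x, 149.2805
Δx = A⁻¹·δb where δb = 1/873·5.6569·d; ‖Δx‖ = 0.2418
dividing the unrounded norms, ‖Δx‖/‖x‖ = 0.0016
realised/bound (from unrounded values) ≈ 0.0038


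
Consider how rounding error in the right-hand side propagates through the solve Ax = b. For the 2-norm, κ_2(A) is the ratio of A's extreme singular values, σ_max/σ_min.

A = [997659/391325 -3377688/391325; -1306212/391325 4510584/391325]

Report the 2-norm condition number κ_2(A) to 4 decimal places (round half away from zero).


391.3250

M = AᵀA = [108060530769/6125410225 -370462391208/6125410225; -370462391208/6125410225 1270165769856/6125410225]. tr(M)=55129052025/245016409, det(M)=81000000/245016409
λ_max, λ_min = (55129052025/245016409 ± √3039132991858640600625/60033040679255281)/2 = 225, 360000/245016409
σ_max=√225=15, σ_min=√(360000/245016409)=(600/15653) → κ = 391.3250


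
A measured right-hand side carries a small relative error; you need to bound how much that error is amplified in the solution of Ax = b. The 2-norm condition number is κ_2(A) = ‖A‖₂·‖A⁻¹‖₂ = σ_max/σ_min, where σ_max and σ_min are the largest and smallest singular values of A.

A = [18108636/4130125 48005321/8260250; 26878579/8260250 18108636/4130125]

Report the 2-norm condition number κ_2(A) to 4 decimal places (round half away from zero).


form AᵀA = [81365952007249/2729269202500 27120905747208/682317300625; 27120905747208/682317300625 144648065417401/2729269202500] with trace 4520280348493/54585384050 and determinant 1714374025/17467322896
λ_max, λ_min = (4520280348493/54585384050 ± √5107941170478749477776356/744891037971498600625)/2 = 8281/100, 5175625/4366830724
κ = σ_max/σ_min = (91/10)/(2275/66082) = 264.3280

264.3280


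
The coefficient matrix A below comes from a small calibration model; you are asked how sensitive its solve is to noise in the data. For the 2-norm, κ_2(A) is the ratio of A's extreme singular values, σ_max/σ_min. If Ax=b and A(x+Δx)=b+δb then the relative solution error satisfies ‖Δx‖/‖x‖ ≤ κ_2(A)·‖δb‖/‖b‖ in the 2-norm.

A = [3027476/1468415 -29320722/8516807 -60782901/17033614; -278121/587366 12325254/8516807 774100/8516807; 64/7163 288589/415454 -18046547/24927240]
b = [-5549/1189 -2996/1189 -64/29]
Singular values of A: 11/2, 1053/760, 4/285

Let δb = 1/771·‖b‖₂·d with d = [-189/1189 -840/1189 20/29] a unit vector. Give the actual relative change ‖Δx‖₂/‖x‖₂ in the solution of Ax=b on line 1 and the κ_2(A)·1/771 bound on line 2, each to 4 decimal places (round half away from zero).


0.0074
0.5083

largest singular value 11/2, smallest 4/285
condition number: (11/2) ÷ (4/285) = 391.8750
bound on ‖Δx‖/‖x‖: κ·ε = 391.8750·1/771 = 0.5083
solve Ax = b  →  x = [65.4895 18.3393 21.4528]
2-norm of b is 5.7446; of x, 71.3122
Δx = A⁻¹·δb where δb = 1/771·5.7446·d; ‖Δx‖ = 0.5309
relative error = 0.0074
realised/bound (from unrounded values) ≈ 0.0146


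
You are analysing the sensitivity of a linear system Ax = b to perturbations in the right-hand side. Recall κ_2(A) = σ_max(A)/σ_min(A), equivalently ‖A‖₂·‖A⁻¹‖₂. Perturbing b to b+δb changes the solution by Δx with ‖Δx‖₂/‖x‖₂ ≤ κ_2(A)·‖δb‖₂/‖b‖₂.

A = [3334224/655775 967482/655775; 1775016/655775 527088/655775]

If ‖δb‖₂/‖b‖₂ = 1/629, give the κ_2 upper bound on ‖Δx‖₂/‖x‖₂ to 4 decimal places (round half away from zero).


0.6133

form AᵀA = [49369313088/1488030625 14399277984/1488030625; 14399277984/1488030625 4200149412/1488030625] with trace 85711140/2380849 and determinant 20736/2380849
solving λ² − 85711140/2380849·λ + 20736/2380849 = 0 gives λ = 36, 576/2380849
σ_max=√36=6, σ_min=√(576/2380849)=(24/1543) → κ = 385.7500
worst-case relative error ≤ 385.7500 × 1/629 = 0.6133


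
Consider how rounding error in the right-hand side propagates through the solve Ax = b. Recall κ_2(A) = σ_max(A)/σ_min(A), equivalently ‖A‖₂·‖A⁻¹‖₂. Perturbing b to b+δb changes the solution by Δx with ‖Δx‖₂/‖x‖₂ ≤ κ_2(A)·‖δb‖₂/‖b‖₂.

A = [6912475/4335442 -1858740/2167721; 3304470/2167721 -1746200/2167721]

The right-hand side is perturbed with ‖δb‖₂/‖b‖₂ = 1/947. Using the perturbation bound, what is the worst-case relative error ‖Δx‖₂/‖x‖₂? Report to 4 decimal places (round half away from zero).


M = AᵀA = [108751960225/22349652004 -14500014750/5587413001; -14500014750/5587413001 7733803600/5587413001]. tr(M)=483346625/77334436, det(M)=10000/19333609
λ_max, λ_min = (483346625/77334436 ± √233611586389130625/5980614991438096)/2 = 25/4, 1600/19333609
κ = σ_max/σ_min = (5/2)/(40/4397) = 274.8125
worst-case relative error ≤ 274.8125 × 1/947 = 0.2902

0.2902


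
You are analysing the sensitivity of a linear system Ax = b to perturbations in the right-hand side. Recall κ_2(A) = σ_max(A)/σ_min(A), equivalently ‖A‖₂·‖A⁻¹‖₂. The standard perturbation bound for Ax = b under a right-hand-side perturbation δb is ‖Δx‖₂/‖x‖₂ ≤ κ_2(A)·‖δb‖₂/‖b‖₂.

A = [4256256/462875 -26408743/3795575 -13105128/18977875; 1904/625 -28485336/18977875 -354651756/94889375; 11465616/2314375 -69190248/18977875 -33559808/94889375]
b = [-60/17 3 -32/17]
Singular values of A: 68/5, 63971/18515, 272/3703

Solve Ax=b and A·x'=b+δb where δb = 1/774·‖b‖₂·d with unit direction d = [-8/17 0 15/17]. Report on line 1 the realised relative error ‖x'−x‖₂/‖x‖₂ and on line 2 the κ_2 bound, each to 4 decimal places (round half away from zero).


from the listed singular values, σ₁ = 68/5, σ_n = 272/3703
κ = σ_max/σ_min = (68/5)/(272/3703) = 185.1500
worst-case relative error ≤ 185.1500 × 1/774 = 0.2392
solve Ax = b  →  x = [-0.1765 0.3833 -1.1004]
‖b‖₂ = 5.0000 and ‖x‖₂ = 1.1785
Δx = A⁻¹·δb where δb = 1/774·5.0000·d; ‖Δx‖ = 0.0879
relative error = 0.0746
tightness: 0.0746 against a bound of 0.2392 (unrounded ratio ≈ 0.3120)

0.0746
0.2392
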